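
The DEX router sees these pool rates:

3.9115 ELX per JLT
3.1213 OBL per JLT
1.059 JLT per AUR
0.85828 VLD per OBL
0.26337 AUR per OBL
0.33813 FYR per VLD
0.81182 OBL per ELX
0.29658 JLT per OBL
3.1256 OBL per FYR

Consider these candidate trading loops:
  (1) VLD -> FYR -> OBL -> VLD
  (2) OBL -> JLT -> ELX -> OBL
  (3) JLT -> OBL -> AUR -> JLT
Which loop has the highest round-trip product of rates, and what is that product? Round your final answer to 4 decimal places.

0.9418

(1) 0.33813 × 3.1256 × 0.85828 = 0.90708
(2) 0.29658 × 3.9115 × 0.81182 = 0.94177
(3) 3.1213 × 0.26337 × 1.059 = 0.87056
Highest is cycle (2) at 0.9418 (≤1, no arbitrage).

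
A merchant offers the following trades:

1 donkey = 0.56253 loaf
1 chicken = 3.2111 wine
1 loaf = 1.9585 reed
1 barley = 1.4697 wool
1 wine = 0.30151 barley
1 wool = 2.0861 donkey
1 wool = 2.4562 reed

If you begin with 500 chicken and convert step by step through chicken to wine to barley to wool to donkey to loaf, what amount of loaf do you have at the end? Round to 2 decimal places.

500 chicken × 3.2111 = 1605.55 wine
1605.55 wine × 0.30151 = 484.0893805 barley
484.0893805 barley × 1.4697 = 711.46616252085 wool
711.46616252085 wool × 2.0861 = 1484.189561634745185 donkey
1484.189561634745185 donkey × 0.56253 = 834.90115410639320891805 loaf

834.90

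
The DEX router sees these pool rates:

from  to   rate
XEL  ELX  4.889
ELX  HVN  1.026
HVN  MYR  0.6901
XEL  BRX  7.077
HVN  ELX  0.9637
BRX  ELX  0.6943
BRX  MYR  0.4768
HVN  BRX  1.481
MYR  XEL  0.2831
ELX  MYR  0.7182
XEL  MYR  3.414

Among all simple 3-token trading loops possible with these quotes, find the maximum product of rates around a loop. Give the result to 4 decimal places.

ELX→HVN→BRX→ELX: 1.026 × 1.481 × 0.6943 = 1.05499
ELX→MYR→XEL→ELX: 0.7182 × 0.2831 × 4.889 = 0.99404
MYR→XEL→BRX→MYR: 0.2831 × 7.077 × 0.4768 = 0.95527
Maximum is ELX→HVN→BRX→ELX at 1.0550; arbitrage exists.

1.0550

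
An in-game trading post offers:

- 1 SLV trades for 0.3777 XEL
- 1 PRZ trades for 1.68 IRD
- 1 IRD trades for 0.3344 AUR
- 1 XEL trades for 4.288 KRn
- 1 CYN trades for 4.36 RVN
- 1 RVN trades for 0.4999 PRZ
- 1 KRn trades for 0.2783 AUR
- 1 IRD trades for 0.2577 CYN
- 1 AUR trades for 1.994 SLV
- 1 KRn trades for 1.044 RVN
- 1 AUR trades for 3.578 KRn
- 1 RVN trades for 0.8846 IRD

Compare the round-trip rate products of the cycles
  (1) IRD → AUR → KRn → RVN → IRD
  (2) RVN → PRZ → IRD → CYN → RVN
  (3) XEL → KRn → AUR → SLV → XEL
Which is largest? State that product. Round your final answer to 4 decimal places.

1.1050

(1) 0.3344 × 3.578 × 1.044 × 0.8846 = 1.10498
(2) 0.4999 × 1.68 × 0.2577 × 4.36 = 0.94361
(3) 4.288 × 0.2783 × 1.994 × 0.3777 = 0.89875
Highest is cycle (1) at 1.1050 (>1, arbitrage).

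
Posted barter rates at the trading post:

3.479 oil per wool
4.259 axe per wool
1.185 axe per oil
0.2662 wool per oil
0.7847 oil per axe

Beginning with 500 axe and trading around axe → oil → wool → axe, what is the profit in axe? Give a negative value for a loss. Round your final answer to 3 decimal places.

-55.175

500 axe × 0.7847 = 392.35 oil
392.35 oil × 0.2662 = 104.44357 wool
104.44357 wool × 4.259 = 444.82516463 axe
Net change: 444.82516463 − 500 = -55.17483537 axe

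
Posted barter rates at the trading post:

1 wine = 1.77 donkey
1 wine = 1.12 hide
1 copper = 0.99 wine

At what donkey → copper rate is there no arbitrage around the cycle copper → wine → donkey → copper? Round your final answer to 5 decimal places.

0.57068

Known legs of the cycle: 0.99 × 1.77 = 1.7523
For no arbitrage the full-cycle product must be 1, so the missing rate is 1 / 1.7523 ≈ 0.5706785.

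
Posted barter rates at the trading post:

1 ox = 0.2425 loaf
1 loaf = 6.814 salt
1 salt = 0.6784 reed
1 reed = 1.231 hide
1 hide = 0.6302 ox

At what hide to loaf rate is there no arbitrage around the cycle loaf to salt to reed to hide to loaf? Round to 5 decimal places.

Known legs of the cycle: 6.814 × 0.6784 × 1.231 = 5.6904422656
For no arbitrage the full-cycle product must be 1, so the missing rate is 1 / 5.6904422656 ≈ 0.1757333.

0.17573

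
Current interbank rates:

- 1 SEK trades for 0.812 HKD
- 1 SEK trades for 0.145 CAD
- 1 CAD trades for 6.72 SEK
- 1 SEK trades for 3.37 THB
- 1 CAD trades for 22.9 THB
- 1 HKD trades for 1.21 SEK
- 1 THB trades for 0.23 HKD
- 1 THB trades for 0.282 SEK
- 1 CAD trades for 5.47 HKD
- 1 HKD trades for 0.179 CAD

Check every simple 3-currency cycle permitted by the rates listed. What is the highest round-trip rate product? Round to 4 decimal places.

0.9767

SEK→HKD→CAD→SEK: 0.812 × 0.179 × 6.72 = 0.97674
SEK→CAD→HKD→SEK: 0.145 × 5.47 × 1.21 = 0.95971
THB→HKD→CAD→THB: 0.23 × 0.179 × 22.9 = 0.94279
SEK→THB→HKD→SEK: 3.37 × 0.23 × 1.21 = 0.93787
SEK→CAD→THB→SEK: 0.145 × 22.9 × 0.282 = 0.93638
Maximum is SEK→HKD→CAD→SEK at 0.9767; no arbitrage — every cycle loses value.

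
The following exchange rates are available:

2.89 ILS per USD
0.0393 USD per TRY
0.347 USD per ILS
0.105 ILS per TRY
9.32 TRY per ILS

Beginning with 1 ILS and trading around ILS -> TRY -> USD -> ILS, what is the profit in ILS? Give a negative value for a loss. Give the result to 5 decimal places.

0.05854

1 ILS × 9.32 = 9.32 TRY
9.32 TRY × 0.0393 = 0.366276 USD
0.366276 USD × 2.89 = 1.05853764 ILS
Net change: 1.05853764 − 1 = 0.05853764 ILS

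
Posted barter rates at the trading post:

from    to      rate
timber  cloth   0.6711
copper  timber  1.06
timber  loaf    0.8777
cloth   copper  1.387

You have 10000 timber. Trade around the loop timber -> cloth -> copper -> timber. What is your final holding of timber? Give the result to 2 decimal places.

9866.65

10000 timber × 0.6711 = 6711 cloth
6711 cloth × 1.387 = 9308.157 copper
9308.157 copper × 1.06 = 9866.64642 timber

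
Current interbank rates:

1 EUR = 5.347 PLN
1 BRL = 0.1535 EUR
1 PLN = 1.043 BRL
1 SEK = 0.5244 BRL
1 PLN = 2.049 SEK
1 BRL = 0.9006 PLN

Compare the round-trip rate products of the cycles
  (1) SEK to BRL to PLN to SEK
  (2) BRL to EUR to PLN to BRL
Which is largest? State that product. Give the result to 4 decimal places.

(1) 0.5244 × 0.9006 × 2.049 = 0.96769
(2) 0.1535 × 5.347 × 1.043 = 0.85606
Highest is cycle (1) at 0.9677 (≤1, no arbitrage).

0.9677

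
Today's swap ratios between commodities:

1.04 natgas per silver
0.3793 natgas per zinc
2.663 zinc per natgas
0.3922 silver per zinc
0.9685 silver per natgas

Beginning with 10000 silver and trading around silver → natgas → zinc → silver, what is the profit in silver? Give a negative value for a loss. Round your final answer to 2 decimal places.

10000 silver × 1.04 = 10400 natgas
10400 natgas × 2.663 = 27695.2 zinc
27695.2 zinc × 0.3922 = 10862.05744 silver
Net change: 10862.05744 − 10000 = 862.05744 silver

862.06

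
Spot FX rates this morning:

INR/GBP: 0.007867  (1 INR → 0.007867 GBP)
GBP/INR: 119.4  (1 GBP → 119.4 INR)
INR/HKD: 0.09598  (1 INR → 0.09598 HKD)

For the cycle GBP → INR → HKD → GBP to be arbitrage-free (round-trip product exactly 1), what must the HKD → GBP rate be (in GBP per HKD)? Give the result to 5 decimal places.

0.08726

Known legs of the cycle: 119.4 × 0.09598 = 11.460012
For no arbitrage the full-cycle product must be 1, so the missing rate is 1 / 11.460012 ≈ 0.0872599.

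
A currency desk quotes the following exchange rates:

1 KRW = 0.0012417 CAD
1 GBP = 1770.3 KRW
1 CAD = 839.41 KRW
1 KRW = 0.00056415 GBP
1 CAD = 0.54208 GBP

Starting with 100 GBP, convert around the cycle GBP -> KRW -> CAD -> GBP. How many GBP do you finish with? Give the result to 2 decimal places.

119.16

100 GBP × 1770.3 = 177030 KRW
177030 KRW × 0.0012417 = 219.818151 CAD
219.818151 CAD × 0.54208 = 119.15902329408 GBP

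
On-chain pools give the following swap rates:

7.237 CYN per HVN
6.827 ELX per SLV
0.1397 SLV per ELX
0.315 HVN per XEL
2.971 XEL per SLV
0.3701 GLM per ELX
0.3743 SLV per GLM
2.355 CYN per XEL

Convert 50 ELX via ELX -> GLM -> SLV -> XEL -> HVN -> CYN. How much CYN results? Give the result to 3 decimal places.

50 ELX × 0.3701 = 18.505 GLM
18.505 GLM × 0.3743 = 6.9264215 SLV
6.9264215 SLV × 2.971 = 20.5783982765 XEL
20.5783982765 XEL × 0.315 = 6.4821954570975 HVN
6.4821954570975 HVN × 7.237 = 46.9116485230146075 CYN

46.912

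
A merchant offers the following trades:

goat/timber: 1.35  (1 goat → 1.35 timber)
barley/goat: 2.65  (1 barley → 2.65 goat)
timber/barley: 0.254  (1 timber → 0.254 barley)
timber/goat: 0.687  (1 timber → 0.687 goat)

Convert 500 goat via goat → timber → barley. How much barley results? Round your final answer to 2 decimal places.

171.45

500 goat × 1.35 = 675 timber
675 timber × 0.254 = 171.45 barley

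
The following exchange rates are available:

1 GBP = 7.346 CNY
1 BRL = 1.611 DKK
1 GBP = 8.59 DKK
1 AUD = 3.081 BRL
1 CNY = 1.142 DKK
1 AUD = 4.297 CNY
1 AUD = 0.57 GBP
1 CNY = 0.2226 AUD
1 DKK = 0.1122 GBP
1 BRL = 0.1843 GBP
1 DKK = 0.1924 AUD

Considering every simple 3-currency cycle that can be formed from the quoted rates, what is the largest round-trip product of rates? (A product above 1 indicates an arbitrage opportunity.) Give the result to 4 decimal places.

0.9550

DKK→AUD→BRL→DKK: 0.1924 × 3.081 × 1.611 = 0.95498
CNY→DKK→AUD→CNY: 1.142 × 0.1924 × 4.297 = 0.94414
DKK→AUD→GBP→DKK: 0.1924 × 0.57 × 8.59 = 0.94205
CNY→DKK→GBP→CNY: 1.142 × 0.1122 × 7.346 = 0.94126
CNY→AUD→GBP→CNY: 0.2226 × 0.57 × 7.346 = 0.93208
Maximum is DKK→AUD→BRL→DKK at 0.9550; no arbitrage — every cycle loses value.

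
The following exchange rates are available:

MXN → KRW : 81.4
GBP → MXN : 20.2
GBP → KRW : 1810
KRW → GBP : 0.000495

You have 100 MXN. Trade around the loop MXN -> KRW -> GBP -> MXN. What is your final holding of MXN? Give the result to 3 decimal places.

100 MXN × 81.4 = 8140 KRW
8140 KRW × 0.000495 = 4.0293 GBP
4.0293 GBP × 20.2 = 81.39186 MXN

81.392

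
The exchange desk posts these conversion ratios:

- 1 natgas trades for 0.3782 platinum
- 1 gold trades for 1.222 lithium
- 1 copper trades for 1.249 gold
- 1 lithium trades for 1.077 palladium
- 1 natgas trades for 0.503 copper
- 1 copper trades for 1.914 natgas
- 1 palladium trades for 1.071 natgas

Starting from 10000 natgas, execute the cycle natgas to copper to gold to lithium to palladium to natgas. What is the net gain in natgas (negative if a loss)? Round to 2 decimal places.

-1144.63

10000 natgas × 0.503 = 5030 copper
5030 copper × 1.249 = 6282.47 gold
6282.47 gold × 1.222 = 7677.17834 lithium
7677.17834 lithium × 1.077 = 8268.32107218 palladium
8268.32107218 palladium × 1.071 = 8855.37186830478 natgas
Net change: 8855.37186830478 − 10000 = -1144.62813169522 natgas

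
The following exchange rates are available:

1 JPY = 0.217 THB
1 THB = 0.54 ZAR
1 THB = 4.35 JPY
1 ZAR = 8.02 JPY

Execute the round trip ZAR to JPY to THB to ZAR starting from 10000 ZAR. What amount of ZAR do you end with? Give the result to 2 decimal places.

10000 ZAR × 8.02 = 80200 JPY
80200 JPY × 0.217 = 17403.4 THB
17403.4 THB × 0.54 = 9397.836 ZAR

9397.84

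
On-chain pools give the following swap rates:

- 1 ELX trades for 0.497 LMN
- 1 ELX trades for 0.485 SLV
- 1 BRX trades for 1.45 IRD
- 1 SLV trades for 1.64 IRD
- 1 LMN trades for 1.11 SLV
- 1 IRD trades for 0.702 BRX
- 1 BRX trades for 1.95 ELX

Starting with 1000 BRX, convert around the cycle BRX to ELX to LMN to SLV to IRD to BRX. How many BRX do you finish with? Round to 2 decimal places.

1238.50

1000 BRX × 1.95 = 1950 ELX
1950 ELX × 0.497 = 969.15 LMN
969.15 LMN × 1.11 = 1075.7565 SLV
1075.7565 SLV × 1.64 = 1764.24066 IRD
1764.24066 IRD × 0.702 = 1238.49694332 BRX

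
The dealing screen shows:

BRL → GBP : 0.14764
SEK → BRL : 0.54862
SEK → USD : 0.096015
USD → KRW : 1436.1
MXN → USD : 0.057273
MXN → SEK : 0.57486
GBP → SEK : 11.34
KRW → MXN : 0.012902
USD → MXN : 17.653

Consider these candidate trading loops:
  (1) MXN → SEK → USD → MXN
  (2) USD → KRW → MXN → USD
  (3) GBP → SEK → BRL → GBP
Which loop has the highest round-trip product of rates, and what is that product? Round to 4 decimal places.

(1) 0.57486 × 0.096015 × 17.653 = 0.97436
(2) 1436.1 × 0.012902 × 0.057273 = 1.06119
(3) 11.34 × 0.54862 × 0.14764 = 0.91852
Highest is cycle (2) at 1.0612 (>1, arbitrage).

1.0612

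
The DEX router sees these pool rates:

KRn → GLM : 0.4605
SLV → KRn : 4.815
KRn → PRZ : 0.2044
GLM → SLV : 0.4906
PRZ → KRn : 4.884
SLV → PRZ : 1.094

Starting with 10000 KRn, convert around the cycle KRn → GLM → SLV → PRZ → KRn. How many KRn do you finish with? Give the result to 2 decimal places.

12071.19

10000 KRn × 0.4605 = 4605 GLM
4605 GLM × 0.4906 = 2259.213 SLV
2259.213 SLV × 1.094 = 2471.579022 PRZ
2471.579022 PRZ × 4.884 = 12071.191943448 KRn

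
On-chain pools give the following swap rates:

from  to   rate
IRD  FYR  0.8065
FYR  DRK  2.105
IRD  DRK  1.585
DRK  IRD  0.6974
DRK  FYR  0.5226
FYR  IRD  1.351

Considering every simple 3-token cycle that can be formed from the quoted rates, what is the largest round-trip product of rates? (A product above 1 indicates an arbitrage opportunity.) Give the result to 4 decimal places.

FYR→DRK→IRD→FYR: 2.105 × 0.6974 × 0.8065 = 1.18396
FYR→IRD→DRK→FYR: 1.351 × 1.585 × 0.5226 = 1.11906
Maximum is FYR→DRK→IRD→FYR at 1.1840; arbitrage exists.

1.1840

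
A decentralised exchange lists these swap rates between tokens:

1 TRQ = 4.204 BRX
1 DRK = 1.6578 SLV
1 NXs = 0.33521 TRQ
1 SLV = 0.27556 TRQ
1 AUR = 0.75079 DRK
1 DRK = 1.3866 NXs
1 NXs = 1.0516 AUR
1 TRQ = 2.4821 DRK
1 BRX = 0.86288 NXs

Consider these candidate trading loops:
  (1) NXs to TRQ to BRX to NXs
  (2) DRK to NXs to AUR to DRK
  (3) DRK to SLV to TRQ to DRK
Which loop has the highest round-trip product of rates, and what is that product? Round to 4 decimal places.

(1) 0.33521 × 4.204 × 0.86288 = 1.21599
(2) 1.3866 × 1.0516 × 0.75079 = 1.09476
(3) 1.6578 × 0.27556 × 2.4821 = 1.13388
Highest is cycle (1) at 1.2160 (>1, arbitrage).

1.2160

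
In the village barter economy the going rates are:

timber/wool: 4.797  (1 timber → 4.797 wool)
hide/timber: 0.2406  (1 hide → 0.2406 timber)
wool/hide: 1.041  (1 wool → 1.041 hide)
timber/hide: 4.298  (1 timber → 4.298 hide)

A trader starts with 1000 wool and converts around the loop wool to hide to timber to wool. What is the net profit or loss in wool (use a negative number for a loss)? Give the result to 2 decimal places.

1000 wool × 1.041 = 1041 hide
1041 hide × 0.2406 = 250.4646 timber
250.4646 timber × 4.797 = 1201.4786862 wool
Net change: 1201.4786862 − 1000 = 201.4786862 wool

201.48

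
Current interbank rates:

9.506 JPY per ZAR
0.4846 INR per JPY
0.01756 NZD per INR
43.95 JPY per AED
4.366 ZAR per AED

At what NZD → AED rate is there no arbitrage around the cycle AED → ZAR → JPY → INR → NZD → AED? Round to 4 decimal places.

2.8315

Known legs of the cycle: 4.366 × 9.506 × 0.4846 × 0.01756 = 0.353174600604896
For no arbitrage the full-cycle product must be 1, so the missing rate is 1 / 0.353174600604896 ≈ 2.831461.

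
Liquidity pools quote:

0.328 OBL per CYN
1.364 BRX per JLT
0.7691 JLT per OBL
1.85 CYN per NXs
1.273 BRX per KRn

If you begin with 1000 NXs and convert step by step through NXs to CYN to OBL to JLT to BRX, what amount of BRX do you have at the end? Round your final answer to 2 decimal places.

1000 NXs × 1.85 = 1850 CYN
1850 CYN × 0.328 = 606.8 OBL
606.8 OBL × 0.7691 = 466.68988 JLT
466.68988 JLT × 1.364 = 636.56499632 BRX

636.56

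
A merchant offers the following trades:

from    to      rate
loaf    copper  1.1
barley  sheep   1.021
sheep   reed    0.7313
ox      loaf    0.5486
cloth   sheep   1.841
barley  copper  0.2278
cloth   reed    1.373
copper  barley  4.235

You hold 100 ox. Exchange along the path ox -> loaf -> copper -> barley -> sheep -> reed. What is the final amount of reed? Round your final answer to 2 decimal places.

100 ox × 0.5486 = 54.86 loaf
54.86 loaf × 1.1 = 60.346 copper
60.346 copper × 4.235 = 255.56531 barley
255.56531 barley × 1.021 = 260.93218151 sheep
260.93218151 sheep × 0.7313 = 190.819704338263 reed

190.82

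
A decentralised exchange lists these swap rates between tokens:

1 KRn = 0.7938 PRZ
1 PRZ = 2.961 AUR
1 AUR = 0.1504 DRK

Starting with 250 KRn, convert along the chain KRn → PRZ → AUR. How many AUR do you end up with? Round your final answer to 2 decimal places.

250 KRn × 0.7938 = 198.45 PRZ
198.45 PRZ × 2.961 = 587.61045 AUR

587.61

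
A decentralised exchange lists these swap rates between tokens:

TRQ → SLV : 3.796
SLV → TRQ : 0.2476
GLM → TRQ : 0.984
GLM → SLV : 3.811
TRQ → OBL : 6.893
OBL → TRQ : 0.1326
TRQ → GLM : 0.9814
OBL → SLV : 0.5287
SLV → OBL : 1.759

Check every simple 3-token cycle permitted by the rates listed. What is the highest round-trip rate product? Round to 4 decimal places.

0.9261

GLM→SLV→TRQ→GLM: 3.811 × 0.2476 × 0.9814 = 0.92605
OBL→SLV→TRQ→OBL: 0.5287 × 0.2476 × 6.893 = 0.90234
OBL→TRQ→SLV→OBL: 0.1326 × 3.796 × 1.759 = 0.88539
Maximum is GLM→SLV→TRQ→GLM at 0.9261; no arbitrage — every cycle loses value.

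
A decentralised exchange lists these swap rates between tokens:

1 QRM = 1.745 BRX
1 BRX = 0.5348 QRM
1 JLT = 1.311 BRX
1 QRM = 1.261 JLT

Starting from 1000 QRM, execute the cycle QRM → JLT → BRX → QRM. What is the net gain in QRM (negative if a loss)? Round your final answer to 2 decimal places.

1000 QRM × 1.261 = 1261 JLT
1261 JLT × 1.311 = 1653.171 BRX
1653.171 BRX × 0.5348 = 884.1158508 QRM
Net change: 884.1158508 − 1000 = -115.8841492 QRM

-115.88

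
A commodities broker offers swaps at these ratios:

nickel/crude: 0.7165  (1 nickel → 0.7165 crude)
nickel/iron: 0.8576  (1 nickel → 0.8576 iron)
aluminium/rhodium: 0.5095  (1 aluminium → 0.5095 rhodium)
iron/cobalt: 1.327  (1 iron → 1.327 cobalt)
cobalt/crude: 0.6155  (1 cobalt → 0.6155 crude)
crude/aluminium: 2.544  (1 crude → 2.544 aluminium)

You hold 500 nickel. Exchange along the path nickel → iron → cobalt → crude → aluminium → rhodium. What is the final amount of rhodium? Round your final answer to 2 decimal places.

500 nickel × 0.8576 = 428.8 iron
428.8 iron × 1.327 = 569.0176 cobalt
569.0176 cobalt × 0.6155 = 350.2303328 crude
350.2303328 crude × 2.544 = 890.9859666432 aluminium
890.9859666432 aluminium × 0.5095 = 453.9573500047104 rhodium

453.96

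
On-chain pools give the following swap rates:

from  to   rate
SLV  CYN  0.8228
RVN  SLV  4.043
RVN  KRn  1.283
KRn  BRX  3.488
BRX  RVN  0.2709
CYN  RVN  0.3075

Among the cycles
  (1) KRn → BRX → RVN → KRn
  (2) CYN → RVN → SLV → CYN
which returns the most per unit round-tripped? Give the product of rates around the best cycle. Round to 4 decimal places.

1.2123

(1) 3.488 × 0.2709 × 1.283 = 1.21231
(2) 0.3075 × 4.043 × 0.8228 = 1.02292
Highest is cycle (1) at 1.2123 (>1, arbitrage).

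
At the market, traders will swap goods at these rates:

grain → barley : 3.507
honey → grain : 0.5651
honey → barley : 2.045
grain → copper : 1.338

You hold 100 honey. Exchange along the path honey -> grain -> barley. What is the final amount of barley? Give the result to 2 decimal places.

100 honey × 0.5651 = 56.51 grain
56.51 grain × 3.507 = 198.18057 barley

198.18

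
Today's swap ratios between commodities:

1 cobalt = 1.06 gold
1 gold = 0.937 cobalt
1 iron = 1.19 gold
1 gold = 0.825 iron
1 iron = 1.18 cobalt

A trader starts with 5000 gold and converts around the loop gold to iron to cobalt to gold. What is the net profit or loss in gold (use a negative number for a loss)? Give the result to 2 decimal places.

159.55

5000 gold × 0.825 = 4125 iron
4125 iron × 1.18 = 4867.5 cobalt
4867.5 cobalt × 1.06 = 5159.55 gold
Net change: 5159.55 − 5000 = 159.55 gold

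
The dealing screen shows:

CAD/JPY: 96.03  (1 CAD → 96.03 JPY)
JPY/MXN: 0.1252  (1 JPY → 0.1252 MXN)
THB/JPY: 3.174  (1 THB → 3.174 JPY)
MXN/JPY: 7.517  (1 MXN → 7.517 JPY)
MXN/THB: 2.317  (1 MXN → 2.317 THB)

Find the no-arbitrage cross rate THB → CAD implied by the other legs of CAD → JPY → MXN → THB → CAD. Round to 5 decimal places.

0.03590

Known legs of the cycle: 96.03 × 0.1252 × 2.317 = 27.857189052
For no arbitrage the full-cycle product must be 1, so the missing rate is 1 / 27.857189052 ≈ 0.0358974.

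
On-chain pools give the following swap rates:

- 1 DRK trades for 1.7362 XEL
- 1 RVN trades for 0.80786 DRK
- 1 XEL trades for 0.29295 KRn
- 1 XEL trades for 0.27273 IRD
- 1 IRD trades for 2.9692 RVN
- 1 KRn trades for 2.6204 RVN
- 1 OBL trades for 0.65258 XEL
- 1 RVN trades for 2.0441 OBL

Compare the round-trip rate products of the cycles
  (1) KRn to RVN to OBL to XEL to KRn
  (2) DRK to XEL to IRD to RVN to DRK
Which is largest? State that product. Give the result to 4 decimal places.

(1) 2.6204 × 2.0441 × 0.65258 × 0.29295 = 1.02399
(2) 1.7362 × 0.27273 × 2.9692 × 0.80786 = 1.13582
Highest is cycle (2) at 1.1358 (>1, arbitrage).

1.1358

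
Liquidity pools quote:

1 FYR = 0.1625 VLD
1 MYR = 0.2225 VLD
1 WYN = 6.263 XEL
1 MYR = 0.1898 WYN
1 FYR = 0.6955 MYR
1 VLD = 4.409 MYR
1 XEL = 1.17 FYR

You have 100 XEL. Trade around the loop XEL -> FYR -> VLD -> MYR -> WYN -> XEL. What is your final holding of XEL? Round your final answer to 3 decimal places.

100 XEL × 1.17 = 117 FYR
117 FYR × 0.1625 = 19.0125 VLD
19.0125 VLD × 4.409 = 83.8261125 MYR
83.8261125 MYR × 0.1898 = 15.9101961525 WYN
15.9101961525 WYN × 6.263 = 99.6455585031075 XEL

99.646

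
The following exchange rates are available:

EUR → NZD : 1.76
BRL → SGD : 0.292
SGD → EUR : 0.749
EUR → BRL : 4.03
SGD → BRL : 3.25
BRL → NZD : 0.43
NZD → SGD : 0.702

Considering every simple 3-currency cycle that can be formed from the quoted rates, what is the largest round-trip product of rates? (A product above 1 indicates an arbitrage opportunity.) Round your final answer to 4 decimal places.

NZD→SGD→BRL→NZD: 0.702 × 3.25 × 0.43 = 0.98105
NZD→SGD→EUR→NZD: 0.702 × 0.749 × 1.76 = 0.92540
EUR→BRL→SGD→EUR: 4.03 × 0.292 × 0.749 = 0.88139
Maximum is NZD→SGD→BRL→NZD at 0.9810; no arbitrage — every cycle loses value.

0.9810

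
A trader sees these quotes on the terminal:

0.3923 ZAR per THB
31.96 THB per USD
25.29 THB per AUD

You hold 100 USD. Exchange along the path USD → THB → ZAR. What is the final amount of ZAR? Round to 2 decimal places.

100 USD × 31.96 = 3196 THB
3196 THB × 0.3923 = 1253.7908 ZAR

1253.79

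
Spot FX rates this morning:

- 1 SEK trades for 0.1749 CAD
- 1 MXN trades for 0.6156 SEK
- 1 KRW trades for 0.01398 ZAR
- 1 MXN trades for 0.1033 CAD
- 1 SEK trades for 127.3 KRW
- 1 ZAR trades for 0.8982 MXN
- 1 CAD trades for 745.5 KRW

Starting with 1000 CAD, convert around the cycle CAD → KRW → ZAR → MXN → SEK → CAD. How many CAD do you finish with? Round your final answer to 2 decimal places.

1007.90

1000 CAD × 745.5 = 745500 KRW
745500 KRW × 0.01398 = 10422.09 ZAR
10422.09 ZAR × 0.8982 = 9361.121238 MXN
9361.121238 MXN × 0.6156 = 5762.7062341128 SEK
5762.7062341128 SEK × 0.1749 = 1007.89732034632872 CAD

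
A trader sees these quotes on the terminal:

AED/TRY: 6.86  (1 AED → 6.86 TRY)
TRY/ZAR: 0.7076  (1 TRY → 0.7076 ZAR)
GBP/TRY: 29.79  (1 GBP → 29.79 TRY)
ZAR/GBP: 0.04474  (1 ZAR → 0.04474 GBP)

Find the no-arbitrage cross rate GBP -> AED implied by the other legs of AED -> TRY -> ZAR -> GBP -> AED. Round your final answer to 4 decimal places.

4.6046

Known legs of the cycle: 6.86 × 0.7076 × 0.04474 = 0.21717404464
For no arbitrage the full-cycle product must be 1, so the missing rate is 1 / 0.21717404464 ≈ 4.604602.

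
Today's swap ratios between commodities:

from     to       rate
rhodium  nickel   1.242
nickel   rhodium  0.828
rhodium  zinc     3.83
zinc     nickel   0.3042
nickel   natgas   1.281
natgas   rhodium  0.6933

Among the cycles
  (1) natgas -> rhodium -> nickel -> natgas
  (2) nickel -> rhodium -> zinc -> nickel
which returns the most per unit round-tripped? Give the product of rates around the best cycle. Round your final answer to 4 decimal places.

1.1030

(1) 0.6933 × 1.242 × 1.281 = 1.10304
(2) 0.828 × 3.83 × 0.3042 = 0.96469
Highest is cycle (1) at 1.1030 (>1, arbitrage).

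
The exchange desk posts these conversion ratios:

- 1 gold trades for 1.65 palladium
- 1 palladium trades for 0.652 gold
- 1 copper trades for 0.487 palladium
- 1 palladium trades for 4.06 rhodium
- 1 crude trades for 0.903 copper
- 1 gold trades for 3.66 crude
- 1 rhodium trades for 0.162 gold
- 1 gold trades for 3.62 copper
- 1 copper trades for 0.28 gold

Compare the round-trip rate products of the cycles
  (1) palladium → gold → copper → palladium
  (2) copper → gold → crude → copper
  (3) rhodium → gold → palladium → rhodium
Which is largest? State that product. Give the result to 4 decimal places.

1.1494

(1) 0.652 × 3.62 × 0.487 = 1.14944
(2) 0.28 × 3.66 × 0.903 = 0.92539
(3) 0.162 × 1.65 × 4.06 = 1.08524
Highest is cycle (1) at 1.1494 (>1, arbitrage).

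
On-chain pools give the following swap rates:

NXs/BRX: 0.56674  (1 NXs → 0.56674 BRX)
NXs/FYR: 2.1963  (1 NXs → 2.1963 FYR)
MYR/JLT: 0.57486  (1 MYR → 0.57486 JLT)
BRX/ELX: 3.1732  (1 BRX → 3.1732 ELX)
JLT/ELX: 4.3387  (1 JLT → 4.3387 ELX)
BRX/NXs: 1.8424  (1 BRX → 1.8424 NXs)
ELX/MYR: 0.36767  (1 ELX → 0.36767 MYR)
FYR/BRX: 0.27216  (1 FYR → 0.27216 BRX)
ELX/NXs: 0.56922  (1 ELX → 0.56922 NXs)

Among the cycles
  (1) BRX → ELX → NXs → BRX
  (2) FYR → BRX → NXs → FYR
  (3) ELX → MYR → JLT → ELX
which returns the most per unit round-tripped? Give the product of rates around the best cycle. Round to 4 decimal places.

1.1013

(1) 3.1732 × 0.56922 × 0.56674 = 1.02367
(2) 0.27216 × 1.8424 × 2.1963 = 1.10129
(3) 0.36767 × 0.57486 × 4.3387 = 0.91702
Highest is cycle (2) at 1.1013 (>1, arbitrage).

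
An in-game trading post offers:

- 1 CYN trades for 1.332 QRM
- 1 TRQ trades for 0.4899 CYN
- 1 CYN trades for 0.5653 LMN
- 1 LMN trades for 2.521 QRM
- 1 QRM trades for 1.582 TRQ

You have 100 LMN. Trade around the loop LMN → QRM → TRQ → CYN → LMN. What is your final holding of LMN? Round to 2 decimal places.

110.45

100 LMN × 2.521 = 252.1 QRM
252.1 QRM × 1.582 = 398.8222 TRQ
398.8222 TRQ × 0.4899 = 195.38299578 CYN
195.38299578 CYN × 0.5653 = 110.450007514434 LMN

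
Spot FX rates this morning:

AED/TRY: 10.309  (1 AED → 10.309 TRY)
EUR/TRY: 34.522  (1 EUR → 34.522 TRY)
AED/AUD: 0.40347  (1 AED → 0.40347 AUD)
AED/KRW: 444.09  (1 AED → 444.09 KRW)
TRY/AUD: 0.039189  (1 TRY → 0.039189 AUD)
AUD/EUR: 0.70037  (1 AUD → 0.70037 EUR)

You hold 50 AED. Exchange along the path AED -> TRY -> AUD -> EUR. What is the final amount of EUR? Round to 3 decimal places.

50 AED × 10.309 = 515.45 TRY
515.45 TRY × 0.039189 = 20.19997005 AUD
20.19997005 AUD × 0.70037 = 14.1474530239185 EUR

14.147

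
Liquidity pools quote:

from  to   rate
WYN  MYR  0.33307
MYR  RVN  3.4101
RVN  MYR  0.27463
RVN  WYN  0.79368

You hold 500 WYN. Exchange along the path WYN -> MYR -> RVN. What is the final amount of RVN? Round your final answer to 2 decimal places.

567.90

500 WYN × 0.33307 = 166.535 MYR
166.535 MYR × 3.4101 = 567.9010035 RVN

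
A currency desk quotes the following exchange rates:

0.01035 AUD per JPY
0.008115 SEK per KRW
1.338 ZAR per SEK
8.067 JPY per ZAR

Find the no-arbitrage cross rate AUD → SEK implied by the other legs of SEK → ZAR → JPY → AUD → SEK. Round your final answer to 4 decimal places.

8.9514

Known legs of the cycle: 1.338 × 8.067 × 0.01035 = 0.1117142361
For no arbitrage the full-cycle product must be 1, so the missing rate is 1 / 0.1117142361 ≈ 8.951411.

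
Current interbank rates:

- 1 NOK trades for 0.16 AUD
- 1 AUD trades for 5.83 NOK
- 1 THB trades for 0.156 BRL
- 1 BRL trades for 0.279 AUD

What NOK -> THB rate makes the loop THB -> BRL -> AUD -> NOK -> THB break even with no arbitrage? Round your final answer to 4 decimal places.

Known legs of the cycle: 0.156 × 0.279 × 5.83 = 0.25374492
For no arbitrage the full-cycle product must be 1, so the missing rate is 1 / 0.25374492 ≈ 3.940966.

3.9410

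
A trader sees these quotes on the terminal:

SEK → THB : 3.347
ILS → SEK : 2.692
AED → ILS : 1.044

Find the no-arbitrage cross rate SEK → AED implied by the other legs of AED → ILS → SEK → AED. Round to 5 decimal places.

0.35582

Known legs of the cycle: 1.044 × 2.692 = 2.810448
For no arbitrage the full-cycle product must be 1, so the missing rate is 1 / 2.810448 ≈ 0.3558152.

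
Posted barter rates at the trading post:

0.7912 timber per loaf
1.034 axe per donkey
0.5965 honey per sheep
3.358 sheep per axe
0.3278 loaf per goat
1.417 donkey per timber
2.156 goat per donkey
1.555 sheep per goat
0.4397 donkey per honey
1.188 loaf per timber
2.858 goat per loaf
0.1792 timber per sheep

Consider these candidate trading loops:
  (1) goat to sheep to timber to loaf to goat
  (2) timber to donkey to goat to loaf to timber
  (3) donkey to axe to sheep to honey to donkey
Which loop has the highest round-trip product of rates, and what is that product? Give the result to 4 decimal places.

(1) 1.555 × 0.1792 × 1.188 × 2.858 = 0.94612
(2) 1.417 × 2.156 × 0.3278 × 0.7912 = 0.79234
(3) 1.034 × 3.358 × 0.5965 × 0.4397 = 0.91068
Highest is cycle (1) at 0.9461 (≤1, no arbitrage).

0.9461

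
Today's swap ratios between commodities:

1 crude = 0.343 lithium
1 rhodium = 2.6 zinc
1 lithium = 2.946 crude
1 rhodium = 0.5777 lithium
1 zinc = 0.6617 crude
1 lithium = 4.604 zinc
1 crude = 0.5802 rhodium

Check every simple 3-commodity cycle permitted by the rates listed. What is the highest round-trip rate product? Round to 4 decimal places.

lithium→zinc→crude→lithium: 4.604 × 0.6617 × 0.343 = 1.04494
crude→rhodium→zinc→crude: 0.5802 × 2.6 × 0.6617 = 0.99819
lithium→crude→rhodium→lithium: 2.946 × 0.5802 × 0.5777 = 0.98744
Maximum is lithium→zinc→crude→lithium at 1.0449; arbitrage exists.

1.0449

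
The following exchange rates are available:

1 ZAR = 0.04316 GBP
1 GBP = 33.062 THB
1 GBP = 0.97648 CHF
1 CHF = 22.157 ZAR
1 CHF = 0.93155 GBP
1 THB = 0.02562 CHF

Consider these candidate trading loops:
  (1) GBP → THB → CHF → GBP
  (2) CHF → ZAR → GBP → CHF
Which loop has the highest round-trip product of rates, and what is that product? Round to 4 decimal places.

0.9338

(1) 33.062 × 0.02562 × 0.93155 = 0.78907
(2) 22.157 × 0.04316 × 0.97648 = 0.93380
Highest is cycle (2) at 0.9338 (≤1, no arbitrage).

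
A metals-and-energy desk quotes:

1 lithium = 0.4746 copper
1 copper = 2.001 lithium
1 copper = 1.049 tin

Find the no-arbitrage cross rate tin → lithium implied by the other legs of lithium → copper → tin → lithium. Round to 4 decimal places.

2.0086

Known legs of the cycle: 0.4746 × 1.049 = 0.4978554
For no arbitrage the full-cycle product must be 1, so the missing rate is 1 / 0.4978554 ≈ 2.008615.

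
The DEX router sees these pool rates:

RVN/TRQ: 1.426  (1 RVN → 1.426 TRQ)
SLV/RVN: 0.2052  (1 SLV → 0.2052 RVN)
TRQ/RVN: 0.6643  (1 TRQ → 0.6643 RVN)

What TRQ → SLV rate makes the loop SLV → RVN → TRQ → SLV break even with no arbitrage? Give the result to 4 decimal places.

3.4175

Known legs of the cycle: 0.2052 × 1.426 = 0.2926152
For no arbitrage the full-cycle product must be 1, so the missing rate is 1 / 0.2926152 ≈ 3.417457.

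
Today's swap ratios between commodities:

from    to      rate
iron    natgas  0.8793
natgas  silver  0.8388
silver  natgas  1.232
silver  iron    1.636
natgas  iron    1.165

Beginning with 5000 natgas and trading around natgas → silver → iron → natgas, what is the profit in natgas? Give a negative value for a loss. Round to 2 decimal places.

5000 natgas × 0.8388 = 4194 silver
4194 silver × 1.636 = 6861.384 iron
6861.384 iron × 0.8793 = 6033.2149512 natgas
Net change: 6033.2149512 − 5000 = 1033.2149512 natgas

1033.21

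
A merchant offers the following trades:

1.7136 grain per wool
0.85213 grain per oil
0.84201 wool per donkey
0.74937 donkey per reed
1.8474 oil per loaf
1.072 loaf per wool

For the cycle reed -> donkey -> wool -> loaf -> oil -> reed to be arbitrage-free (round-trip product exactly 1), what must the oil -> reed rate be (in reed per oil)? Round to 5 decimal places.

0.80026

Known legs of the cycle: 0.74937 × 0.84201 × 1.072 × 1.8474 = 1.24959499404551136
For no arbitrage the full-cycle product must be 1, so the missing rate is 1 / 1.24959499404551136 ≈ 0.8002593.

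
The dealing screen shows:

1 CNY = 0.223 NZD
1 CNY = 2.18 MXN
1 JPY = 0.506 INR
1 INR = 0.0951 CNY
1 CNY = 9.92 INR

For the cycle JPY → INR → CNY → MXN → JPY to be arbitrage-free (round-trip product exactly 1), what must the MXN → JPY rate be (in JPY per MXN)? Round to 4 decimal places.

Known legs of the cycle: 0.506 × 0.0951 × 2.18 = 0.104902908
For no arbitrage the full-cycle product must be 1, so the missing rate is 1 / 0.104902908 ≈ 9.532624.

9.5326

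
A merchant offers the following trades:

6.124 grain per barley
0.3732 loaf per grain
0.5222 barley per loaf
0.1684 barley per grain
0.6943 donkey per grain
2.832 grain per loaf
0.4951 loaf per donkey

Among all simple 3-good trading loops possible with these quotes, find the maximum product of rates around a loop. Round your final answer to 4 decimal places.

barley→grain→loaf→barley: 6.124 × 0.3732 × 0.5222 = 1.19348
donkey→loaf→grain→donkey: 0.4951 × 2.832 × 0.6943 = 0.97349
Maximum is barley→grain→loaf→barley at 1.1935; arbitrage exists.

1.1935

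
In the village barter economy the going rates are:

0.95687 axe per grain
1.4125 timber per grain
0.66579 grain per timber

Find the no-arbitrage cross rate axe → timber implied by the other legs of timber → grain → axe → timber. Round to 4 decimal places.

Known legs of the cycle: 0.66579 × 0.95687 = 0.6370744773
For no arbitrage the full-cycle product must be 1, so the missing rate is 1 / 0.6370744773 ≈ 1.569675.

1.5697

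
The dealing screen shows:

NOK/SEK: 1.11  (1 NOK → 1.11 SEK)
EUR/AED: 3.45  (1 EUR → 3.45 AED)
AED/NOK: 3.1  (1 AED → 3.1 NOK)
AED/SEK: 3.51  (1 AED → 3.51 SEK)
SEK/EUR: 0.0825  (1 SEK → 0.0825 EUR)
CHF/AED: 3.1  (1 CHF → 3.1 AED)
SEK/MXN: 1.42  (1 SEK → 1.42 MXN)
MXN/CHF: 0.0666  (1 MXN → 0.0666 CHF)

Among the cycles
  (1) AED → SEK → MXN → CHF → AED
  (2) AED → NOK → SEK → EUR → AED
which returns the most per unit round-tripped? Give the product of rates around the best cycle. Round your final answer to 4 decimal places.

(1) 3.51 × 1.42 × 0.0666 × 3.1 = 1.02904
(2) 3.1 × 1.11 × 0.0825 × 3.45 = 0.97939
Highest is cycle (1) at 1.0290 (>1, arbitrage).

1.0290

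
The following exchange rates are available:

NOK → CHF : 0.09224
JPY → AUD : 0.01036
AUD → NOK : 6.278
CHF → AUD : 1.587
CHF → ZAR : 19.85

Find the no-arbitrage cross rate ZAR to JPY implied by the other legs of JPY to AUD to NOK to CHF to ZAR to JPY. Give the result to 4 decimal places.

Known legs of the cycle: 0.01036 × 6.278 × 0.09224 × 19.85 = 0.11908604503712
For no arbitrage the full-cycle product must be 1, so the missing rate is 1 / 0.11908604503712 ≈ 8.397290.

8.3973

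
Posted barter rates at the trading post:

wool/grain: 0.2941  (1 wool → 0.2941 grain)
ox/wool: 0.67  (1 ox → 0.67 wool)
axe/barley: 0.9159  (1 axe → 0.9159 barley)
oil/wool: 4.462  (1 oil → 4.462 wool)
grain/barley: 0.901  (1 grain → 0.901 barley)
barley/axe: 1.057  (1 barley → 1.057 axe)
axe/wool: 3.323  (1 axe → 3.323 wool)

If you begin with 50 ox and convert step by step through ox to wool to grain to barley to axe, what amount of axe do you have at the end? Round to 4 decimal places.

50 ox × 0.67 = 33.5 wool
33.5 wool × 0.2941 = 9.85235 grain
9.85235 grain × 0.901 = 8.87696735 barley
8.87696735 barley × 1.057 = 9.38295448895 axe

9.3830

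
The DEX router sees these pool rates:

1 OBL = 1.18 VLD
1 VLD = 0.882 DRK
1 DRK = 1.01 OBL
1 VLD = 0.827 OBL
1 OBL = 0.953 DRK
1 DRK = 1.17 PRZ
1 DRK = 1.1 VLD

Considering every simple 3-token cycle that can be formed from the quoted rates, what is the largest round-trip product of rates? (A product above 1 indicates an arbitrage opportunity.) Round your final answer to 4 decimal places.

VLD→DRK→OBL→VLD: 0.882 × 1.01 × 1.18 = 1.05117
VLD→OBL→DRK→VLD: 0.827 × 0.953 × 1.1 = 0.86694
Maximum is VLD→DRK→OBL→VLD at 1.0512; arbitrage exists.

1.0512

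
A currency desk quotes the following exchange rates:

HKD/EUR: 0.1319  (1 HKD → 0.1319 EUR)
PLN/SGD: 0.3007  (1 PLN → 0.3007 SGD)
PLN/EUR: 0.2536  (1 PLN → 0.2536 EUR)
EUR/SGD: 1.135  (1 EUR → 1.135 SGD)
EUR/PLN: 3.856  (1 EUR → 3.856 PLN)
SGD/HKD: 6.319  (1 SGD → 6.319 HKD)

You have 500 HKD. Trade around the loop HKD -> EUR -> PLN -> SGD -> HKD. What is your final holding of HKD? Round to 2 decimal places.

500 HKD × 0.1319 = 65.95 EUR
65.95 EUR × 3.856 = 254.3032 PLN
254.3032 PLN × 0.3007 = 76.46897224 SGD
76.46897224 SGD × 6.319 = 483.20743558456 HKD

483.21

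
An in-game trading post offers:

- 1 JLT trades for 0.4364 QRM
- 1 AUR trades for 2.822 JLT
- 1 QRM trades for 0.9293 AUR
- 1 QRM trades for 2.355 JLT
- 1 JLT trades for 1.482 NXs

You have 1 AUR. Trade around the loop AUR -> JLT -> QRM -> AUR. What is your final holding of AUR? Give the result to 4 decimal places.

1 AUR × 2.822 = 2.822 JLT
2.822 JLT × 0.4364 = 1.2315208 QRM
1.2315208 QRM × 0.9293 = 1.14445227944 AUR

1.1445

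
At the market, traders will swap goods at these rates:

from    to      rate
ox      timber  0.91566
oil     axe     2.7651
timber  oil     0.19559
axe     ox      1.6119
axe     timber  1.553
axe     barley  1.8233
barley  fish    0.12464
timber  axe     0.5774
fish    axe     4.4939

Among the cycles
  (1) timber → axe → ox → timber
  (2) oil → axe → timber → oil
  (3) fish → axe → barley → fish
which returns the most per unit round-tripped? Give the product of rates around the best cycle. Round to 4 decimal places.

1.0213

(1) 0.5774 × 1.6119 × 0.91566 = 0.85221
(2) 2.7651 × 1.553 × 0.19559 = 0.83990
(3) 4.4939 × 1.8233 × 0.12464 = 1.02127
Highest is cycle (3) at 1.0213 (>1, arbitrage).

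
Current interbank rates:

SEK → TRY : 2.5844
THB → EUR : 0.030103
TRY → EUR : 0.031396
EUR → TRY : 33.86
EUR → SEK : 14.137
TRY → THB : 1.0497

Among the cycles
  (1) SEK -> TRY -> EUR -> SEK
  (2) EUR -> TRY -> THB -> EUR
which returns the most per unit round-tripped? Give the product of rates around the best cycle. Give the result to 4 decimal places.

(1) 2.5844 × 0.031396 × 14.137 = 1.14707
(2) 33.86 × 1.0497 × 0.030103 = 1.06995
Highest is cycle (1) at 1.1471 (>1, arbitrage).

1.1471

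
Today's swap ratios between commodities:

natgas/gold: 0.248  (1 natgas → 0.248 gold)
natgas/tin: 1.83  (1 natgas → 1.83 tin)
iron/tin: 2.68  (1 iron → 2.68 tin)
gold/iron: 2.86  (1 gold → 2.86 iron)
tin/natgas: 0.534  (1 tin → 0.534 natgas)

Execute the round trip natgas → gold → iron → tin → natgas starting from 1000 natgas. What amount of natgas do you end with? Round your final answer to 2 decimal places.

1015.06

1000 natgas × 0.248 = 248 gold
248 gold × 2.86 = 709.28 iron
709.28 iron × 2.68 = 1900.8704 tin
1900.8704 tin × 0.534 = 1015.0647936 natgas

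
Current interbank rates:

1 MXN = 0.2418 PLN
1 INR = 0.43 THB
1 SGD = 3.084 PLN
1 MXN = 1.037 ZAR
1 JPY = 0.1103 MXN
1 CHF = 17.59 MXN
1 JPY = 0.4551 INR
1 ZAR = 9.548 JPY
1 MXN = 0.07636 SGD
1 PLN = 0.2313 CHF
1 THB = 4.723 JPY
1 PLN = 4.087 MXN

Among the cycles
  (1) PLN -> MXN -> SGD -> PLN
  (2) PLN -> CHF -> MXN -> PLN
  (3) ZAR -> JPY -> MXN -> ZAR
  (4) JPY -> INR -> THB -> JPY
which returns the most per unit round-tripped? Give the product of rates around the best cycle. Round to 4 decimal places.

1.0921

(1) 4.087 × 0.07636 × 3.084 = 0.96246
(2) 0.2313 × 17.59 × 0.2418 = 0.98378
(3) 9.548 × 0.1103 × 1.037 = 1.09211
(4) 0.4551 × 0.43 × 4.723 = 0.92426
Highest is cycle (3) at 1.0921 (>1, arbitrage).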